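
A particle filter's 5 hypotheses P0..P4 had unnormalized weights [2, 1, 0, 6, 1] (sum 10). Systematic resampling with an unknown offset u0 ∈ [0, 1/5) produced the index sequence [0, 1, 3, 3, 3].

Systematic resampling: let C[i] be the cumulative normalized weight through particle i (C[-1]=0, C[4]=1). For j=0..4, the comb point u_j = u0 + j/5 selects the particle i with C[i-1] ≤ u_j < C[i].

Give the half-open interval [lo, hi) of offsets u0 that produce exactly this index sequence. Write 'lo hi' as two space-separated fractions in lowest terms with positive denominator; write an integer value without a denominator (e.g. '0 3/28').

0 1/10

C = [1/5, 3/10, 3/10, 9/10, 1]
j=0 picked index 0: u0 ∈ [0, 1/5)
j=1 picked index 1: u0 ∈ [0, 1/10)
j=2 picked index 3: u0 ∈ [-1/10, 1/2)
j=3 picked index 3: u0 ∈ [-3/10, 3/10)
j=4 picked index 3: u0 ∈ [-1/2, 1/10)
intersection: [0, 1/10)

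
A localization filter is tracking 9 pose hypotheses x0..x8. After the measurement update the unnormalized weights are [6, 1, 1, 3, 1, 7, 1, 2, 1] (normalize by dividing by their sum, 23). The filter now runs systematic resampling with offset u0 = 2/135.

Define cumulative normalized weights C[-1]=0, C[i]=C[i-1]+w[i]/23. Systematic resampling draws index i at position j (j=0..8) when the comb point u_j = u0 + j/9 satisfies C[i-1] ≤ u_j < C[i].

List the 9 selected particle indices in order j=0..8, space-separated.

0 0 0 3 3 5 5 5 7

C = [6/23, 7/23, 8/23, 11/23, 12/23, 19/23, 20/23, 22/23, 1]
j=0: u_0=2/135 ∈ [0, 6/23) → index 0
j=1: u_1=17/135 ∈ [0, 6/23) → index 0
j=2: u_2=32/135 ∈ [0, 6/23) → index 0
j=3: u_3=47/135 ∈ [8/23, 11/23) → index 3
j=4: u_4=62/135 ∈ [8/23, 11/23) → index 3
j=5: u_5=77/135 ∈ [12/23, 19/23) → index 5
j=6: u_6=92/135 ∈ [12/23, 19/23) → index 5
j=7: u_7=107/135 ∈ [12/23, 19/23) → index 5
j=8: u_8=122/135 ∈ [20/23, 22/23) → index 7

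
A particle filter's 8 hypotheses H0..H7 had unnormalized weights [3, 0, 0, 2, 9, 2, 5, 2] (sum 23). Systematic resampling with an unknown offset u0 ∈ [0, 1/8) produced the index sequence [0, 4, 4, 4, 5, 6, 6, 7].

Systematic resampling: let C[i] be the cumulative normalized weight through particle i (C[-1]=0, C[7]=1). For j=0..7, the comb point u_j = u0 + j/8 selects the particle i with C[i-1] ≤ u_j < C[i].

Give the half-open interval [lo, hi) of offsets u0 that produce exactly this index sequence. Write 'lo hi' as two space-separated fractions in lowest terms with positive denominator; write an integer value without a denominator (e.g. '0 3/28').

C = [3/23, 3/23, 3/23, 5/23, 14/23, 16/23, 21/23, 1]
j=0 picked index 0: u0 ∈ [0, 3/23)
j=1 picked index 4: u0 ∈ [17/184, 89/184)
j=2 picked index 4: u0 ∈ [-3/92, 33/92)
j=3 picked index 4: u0 ∈ [-29/184, 43/184)
j=4 picked index 5: u0 ∈ [5/46, 9/46)
j=5 picked index 6: u0 ∈ [13/184, 53/184)
j=6 picked index 6: u0 ∈ [-5/92, 15/92)
j=7 picked index 7: u0 ∈ [7/184, 1/8)
intersection: [5/46, 1/8)

5/46 1/8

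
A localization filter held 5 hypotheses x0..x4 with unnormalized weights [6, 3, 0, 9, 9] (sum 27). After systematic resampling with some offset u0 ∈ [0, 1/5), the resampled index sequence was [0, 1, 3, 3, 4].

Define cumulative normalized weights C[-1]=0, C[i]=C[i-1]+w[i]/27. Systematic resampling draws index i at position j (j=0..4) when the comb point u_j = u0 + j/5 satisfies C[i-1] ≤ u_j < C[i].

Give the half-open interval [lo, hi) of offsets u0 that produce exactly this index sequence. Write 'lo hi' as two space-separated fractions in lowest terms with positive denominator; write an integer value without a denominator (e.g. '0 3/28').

C = [2/9, 1/3, 1/3, 2/3, 1]
j=0 picked index 0: u0 ∈ [0, 2/9)
j=1 picked index 1: u0 ∈ [1/45, 2/15)
j=2 picked index 3: u0 ∈ [-1/15, 4/15)
j=3 picked index 3: u0 ∈ [-4/15, 1/15)
j=4 picked index 4: u0 ∈ [-2/15, 1/5)
intersection: [1/45, 1/15)

1/45 1/15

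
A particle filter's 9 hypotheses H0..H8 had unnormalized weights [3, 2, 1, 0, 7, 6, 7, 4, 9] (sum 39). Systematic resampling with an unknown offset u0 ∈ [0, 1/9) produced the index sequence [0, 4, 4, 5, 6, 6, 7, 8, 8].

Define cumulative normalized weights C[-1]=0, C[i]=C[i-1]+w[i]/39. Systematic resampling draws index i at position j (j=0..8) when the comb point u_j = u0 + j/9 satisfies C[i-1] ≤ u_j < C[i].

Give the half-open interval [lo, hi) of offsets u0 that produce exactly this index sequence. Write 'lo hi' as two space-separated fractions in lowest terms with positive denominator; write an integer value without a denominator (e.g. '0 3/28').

C = [1/13, 5/39, 2/13, 2/13, 1/3, 19/39, 2/3, 10/13, 1]
j=0 picked index 0: u0 ∈ [0, 1/13)
j=1 picked index 4: u0 ∈ [5/117, 2/9)
j=2 picked index 4: u0 ∈ [-8/117, 1/9)
j=3 picked index 5: u0 ∈ [0, 2/13)
j=4 picked index 6: u0 ∈ [5/117, 2/9)
j=5 picked index 6: u0 ∈ [-8/117, 1/9)
j=6 picked index 7: u0 ∈ [0, 4/39)
j=7 picked index 8: u0 ∈ [-1/117, 2/9)
j=8 picked index 8: u0 ∈ [-14/117, 1/9)
intersection: [5/117, 1/13)

5/117 1/13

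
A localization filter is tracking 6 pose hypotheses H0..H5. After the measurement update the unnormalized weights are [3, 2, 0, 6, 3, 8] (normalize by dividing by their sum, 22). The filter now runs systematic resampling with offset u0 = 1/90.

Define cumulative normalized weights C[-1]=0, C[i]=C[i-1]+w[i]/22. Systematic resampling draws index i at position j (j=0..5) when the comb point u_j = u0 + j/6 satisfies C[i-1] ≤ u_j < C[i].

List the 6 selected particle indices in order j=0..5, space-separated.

C = [3/22, 5/22, 5/22, 1/2, 7/11, 1]
j=0: u_0=1/90 ∈ [0, 3/22) → index 0
j=1: u_1=8/45 ∈ [3/22, 5/22) → index 1
j=2: u_2=31/90 ∈ [5/22, 1/2) → index 3
j=3: u_3=23/45 ∈ [1/2, 7/11) → index 4
j=4: u_4=61/90 ∈ [7/11, 1) → index 5
j=5: u_5=38/45 ∈ [7/11, 1) → index 5

0 1 3 4 5 5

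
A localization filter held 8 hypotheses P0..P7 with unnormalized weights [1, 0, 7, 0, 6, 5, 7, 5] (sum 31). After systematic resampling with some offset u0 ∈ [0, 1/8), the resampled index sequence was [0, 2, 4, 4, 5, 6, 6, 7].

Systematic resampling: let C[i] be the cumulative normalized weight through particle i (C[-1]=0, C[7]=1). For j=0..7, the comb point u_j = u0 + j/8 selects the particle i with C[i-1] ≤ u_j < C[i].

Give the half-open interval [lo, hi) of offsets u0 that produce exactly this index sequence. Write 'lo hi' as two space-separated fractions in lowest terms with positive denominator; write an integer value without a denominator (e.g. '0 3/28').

C = [1/31, 1/31, 8/31, 8/31, 14/31, 19/31, 26/31, 1]
j=0 picked index 0: u0 ∈ [0, 1/31)
j=1 picked index 2: u0 ∈ [-23/248, 33/248)
j=2 picked index 4: u0 ∈ [1/124, 25/124)
j=3 picked index 4: u0 ∈ [-29/248, 19/248)
j=4 picked index 5: u0 ∈ [-3/62, 7/62)
j=5 picked index 6: u0 ∈ [-3/248, 53/248)
j=6 picked index 6: u0 ∈ [-17/124, 11/124)
j=7 picked index 7: u0 ∈ [-9/248, 1/8)
intersection: [1/124, 1/31)

1/124 1/31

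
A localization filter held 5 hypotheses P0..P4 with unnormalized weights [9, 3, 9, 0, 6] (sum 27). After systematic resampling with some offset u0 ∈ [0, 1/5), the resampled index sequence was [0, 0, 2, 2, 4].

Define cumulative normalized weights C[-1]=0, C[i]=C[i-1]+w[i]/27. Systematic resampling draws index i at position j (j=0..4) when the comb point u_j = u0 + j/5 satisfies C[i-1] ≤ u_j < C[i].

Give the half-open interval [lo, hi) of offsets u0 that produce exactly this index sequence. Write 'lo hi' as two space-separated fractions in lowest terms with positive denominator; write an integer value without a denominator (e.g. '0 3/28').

2/45 2/15

C = [1/3, 4/9, 7/9, 7/9, 1]
j=0 picked index 0: u0 ∈ [0, 1/3)
j=1 picked index 0: u0 ∈ [-1/5, 2/15)
j=2 picked index 2: u0 ∈ [2/45, 17/45)
j=3 picked index 2: u0 ∈ [-7/45, 8/45)
j=4 picked index 4: u0 ∈ [-1/45, 1/5)
intersection: [2/45, 2/15)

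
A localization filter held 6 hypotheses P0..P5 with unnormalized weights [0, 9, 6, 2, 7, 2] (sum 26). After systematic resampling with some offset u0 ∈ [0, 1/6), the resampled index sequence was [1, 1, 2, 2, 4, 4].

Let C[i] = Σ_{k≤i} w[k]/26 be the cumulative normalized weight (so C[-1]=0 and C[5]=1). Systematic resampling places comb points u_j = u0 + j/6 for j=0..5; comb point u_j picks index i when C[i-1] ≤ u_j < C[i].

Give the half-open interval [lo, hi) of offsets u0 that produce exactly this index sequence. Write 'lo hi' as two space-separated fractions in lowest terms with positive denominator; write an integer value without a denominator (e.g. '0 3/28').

C = [0, 9/26, 15/26, 17/26, 12/13, 1]
j=0 picked index 1: u0 ∈ [0, 9/26)
j=1 picked index 1: u0 ∈ [-1/6, 7/39)
j=2 picked index 2: u0 ∈ [1/78, 19/78)
j=3 picked index 2: u0 ∈ [-2/13, 1/13)
j=4 picked index 4: u0 ∈ [-1/78, 10/39)
j=5 picked index 4: u0 ∈ [-7/39, 7/78)
intersection: [1/78, 1/13)

1/78 1/13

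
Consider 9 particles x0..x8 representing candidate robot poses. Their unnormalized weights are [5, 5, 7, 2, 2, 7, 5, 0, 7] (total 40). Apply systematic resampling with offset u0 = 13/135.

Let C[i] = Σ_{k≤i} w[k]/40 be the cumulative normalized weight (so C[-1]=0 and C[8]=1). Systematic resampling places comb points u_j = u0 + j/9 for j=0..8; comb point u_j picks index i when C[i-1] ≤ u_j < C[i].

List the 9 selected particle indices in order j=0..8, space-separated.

0 1 2 3 5 5 6 8 8

C = [1/8, 1/4, 17/40, 19/40, 21/40, 7/10, 33/40, 33/40, 1]
j=0: u_0=13/135 ∈ [0, 1/8) → index 0
j=1: u_1=28/135 ∈ [1/8, 1/4) → index 1
j=2: u_2=43/135 ∈ [1/4, 17/40) → index 2
j=3: u_3=58/135 ∈ [17/40, 19/40) → index 3
j=4: u_4=73/135 ∈ [21/40, 7/10) → index 5
j=5: u_5=88/135 ∈ [21/40, 7/10) → index 5
j=6: u_6=103/135 ∈ [7/10, 33/40) → index 6
j=7: u_7=118/135 ∈ [33/40, 1) → index 8
j=8: u_8=133/135 ∈ [33/40, 1) → index 8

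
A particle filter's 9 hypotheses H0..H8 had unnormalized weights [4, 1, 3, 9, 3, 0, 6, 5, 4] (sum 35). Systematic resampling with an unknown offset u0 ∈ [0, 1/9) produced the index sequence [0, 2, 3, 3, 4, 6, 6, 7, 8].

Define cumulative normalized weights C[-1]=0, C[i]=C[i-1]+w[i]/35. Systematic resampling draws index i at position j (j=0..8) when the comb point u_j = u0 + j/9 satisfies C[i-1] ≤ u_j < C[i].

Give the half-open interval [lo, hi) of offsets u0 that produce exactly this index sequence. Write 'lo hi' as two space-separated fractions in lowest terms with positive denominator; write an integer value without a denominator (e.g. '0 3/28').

C = [4/35, 1/7, 8/35, 17/35, 4/7, 4/7, 26/35, 31/35, 1]
j=0 picked index 0: u0 ∈ [0, 4/35)
j=1 picked index 2: u0 ∈ [2/63, 37/315)
j=2 picked index 3: u0 ∈ [2/315, 83/315)
j=3 picked index 3: u0 ∈ [-11/105, 16/105)
j=4 picked index 4: u0 ∈ [13/315, 8/63)
j=5 picked index 6: u0 ∈ [1/63, 59/315)
j=6 picked index 6: u0 ∈ [-2/21, 8/105)
j=7 picked index 7: u0 ∈ [-11/315, 34/315)
j=8 picked index 8: u0 ∈ [-1/315, 1/9)
intersection: [13/315, 8/105)

13/315 8/105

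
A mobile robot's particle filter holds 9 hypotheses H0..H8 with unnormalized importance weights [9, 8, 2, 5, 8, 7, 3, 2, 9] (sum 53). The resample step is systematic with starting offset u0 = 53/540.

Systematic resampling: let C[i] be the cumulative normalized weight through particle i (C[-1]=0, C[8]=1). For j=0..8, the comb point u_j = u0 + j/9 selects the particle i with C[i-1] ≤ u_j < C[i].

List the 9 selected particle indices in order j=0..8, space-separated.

0 1 1 3 4 5 6 8 8

C = [9/53, 17/53, 19/53, 24/53, 32/53, 39/53, 42/53, 44/53, 1]
j=0: u_0=53/540 ∈ [0, 9/53) → index 0
j=1: u_1=113/540 ∈ [9/53, 17/53) → index 1
j=2: u_2=173/540 ∈ [9/53, 17/53) → index 1
j=3: u_3=233/540 ∈ [19/53, 24/53) → index 3
j=4: u_4=293/540 ∈ [24/53, 32/53) → index 4
j=5: u_5=353/540 ∈ [32/53, 39/53) → index 5
j=6: u_6=413/540 ∈ [39/53, 42/53) → index 6
j=7: u_7=473/540 ∈ [44/53, 1) → index 8
j=8: u_8=533/540 ∈ [44/53, 1) → index 8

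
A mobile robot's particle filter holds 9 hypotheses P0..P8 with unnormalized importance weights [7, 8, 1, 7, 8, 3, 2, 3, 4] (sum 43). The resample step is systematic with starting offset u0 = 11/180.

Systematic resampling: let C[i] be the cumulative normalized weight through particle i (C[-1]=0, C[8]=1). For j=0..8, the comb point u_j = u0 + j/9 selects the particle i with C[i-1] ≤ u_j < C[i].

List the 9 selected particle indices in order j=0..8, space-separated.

C = [7/43, 15/43, 16/43, 23/43, 31/43, 34/43, 36/43, 39/43, 1]
j=0: u_0=11/180 ∈ [0, 7/43) → index 0
j=1: u_1=31/180 ∈ [7/43, 15/43) → index 1
j=2: u_2=17/60 ∈ [7/43, 15/43) → index 1
j=3: u_3=71/180 ∈ [16/43, 23/43) → index 3
j=4: u_4=91/180 ∈ [16/43, 23/43) → index 3
j=5: u_5=37/60 ∈ [23/43, 31/43) → index 4
j=6: u_6=131/180 ∈ [31/43, 34/43) → index 5
j=7: u_7=151/180 ∈ [36/43, 39/43) → index 7
j=8: u_8=19/20 ∈ [39/43, 1) → index 8

0 1 1 3 3 4 5 7 8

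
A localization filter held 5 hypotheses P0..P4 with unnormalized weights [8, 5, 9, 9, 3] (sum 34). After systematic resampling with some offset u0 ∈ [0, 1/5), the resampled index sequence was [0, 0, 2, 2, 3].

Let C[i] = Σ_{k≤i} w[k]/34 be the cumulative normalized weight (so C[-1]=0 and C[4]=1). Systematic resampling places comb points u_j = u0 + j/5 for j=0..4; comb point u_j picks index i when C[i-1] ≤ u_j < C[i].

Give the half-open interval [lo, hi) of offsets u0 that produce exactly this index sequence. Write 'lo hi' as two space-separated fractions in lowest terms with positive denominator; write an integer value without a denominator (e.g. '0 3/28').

0 3/85

C = [4/17, 13/34, 11/17, 31/34, 1]
j=0 picked index 0: u0 ∈ [0, 4/17)
j=1 picked index 0: u0 ∈ [-1/5, 3/85)
j=2 picked index 2: u0 ∈ [-3/170, 21/85)
j=3 picked index 2: u0 ∈ [-37/170, 4/85)
j=4 picked index 3: u0 ∈ [-13/85, 19/170)
intersection: [0, 3/85)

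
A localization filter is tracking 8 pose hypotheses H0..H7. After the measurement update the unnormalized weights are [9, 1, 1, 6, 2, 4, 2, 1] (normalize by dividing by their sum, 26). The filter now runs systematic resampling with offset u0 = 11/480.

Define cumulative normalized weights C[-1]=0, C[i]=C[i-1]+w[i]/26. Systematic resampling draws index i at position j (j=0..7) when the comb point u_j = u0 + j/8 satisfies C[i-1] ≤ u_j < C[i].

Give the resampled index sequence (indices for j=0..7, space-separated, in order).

C = [9/26, 5/13, 11/26, 17/26, 19/26, 23/26, 25/26, 1]
j=0: u_0=11/480 ∈ [0, 9/26) → index 0
j=1: u_1=71/480 ∈ [0, 9/26) → index 0
j=2: u_2=131/480 ∈ [0, 9/26) → index 0
j=3: u_3=191/480 ∈ [5/13, 11/26) → index 2
j=4: u_4=251/480 ∈ [11/26, 17/26) → index 3
j=5: u_5=311/480 ∈ [11/26, 17/26) → index 3
j=6: u_6=371/480 ∈ [19/26, 23/26) → index 5
j=7: u_7=431/480 ∈ [23/26, 25/26) → index 6

0 0 0 2 3 3 5 6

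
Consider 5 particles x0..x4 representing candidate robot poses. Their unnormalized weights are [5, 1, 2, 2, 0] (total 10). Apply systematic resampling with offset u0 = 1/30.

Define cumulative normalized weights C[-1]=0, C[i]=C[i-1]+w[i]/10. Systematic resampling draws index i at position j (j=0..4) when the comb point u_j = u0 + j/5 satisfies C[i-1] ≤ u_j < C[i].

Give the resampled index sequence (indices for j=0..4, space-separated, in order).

C = [1/2, 3/5, 4/5, 1, 1]
j=0: u_0=1/30 ∈ [0, 1/2) → index 0
j=1: u_1=7/30 ∈ [0, 1/2) → index 0
j=2: u_2=13/30 ∈ [0, 1/2) → index 0
j=3: u_3=19/30 ∈ [3/5, 4/5) → index 2
j=4: u_4=5/6 ∈ [4/5, 1) → index 3

0 0 0 2 3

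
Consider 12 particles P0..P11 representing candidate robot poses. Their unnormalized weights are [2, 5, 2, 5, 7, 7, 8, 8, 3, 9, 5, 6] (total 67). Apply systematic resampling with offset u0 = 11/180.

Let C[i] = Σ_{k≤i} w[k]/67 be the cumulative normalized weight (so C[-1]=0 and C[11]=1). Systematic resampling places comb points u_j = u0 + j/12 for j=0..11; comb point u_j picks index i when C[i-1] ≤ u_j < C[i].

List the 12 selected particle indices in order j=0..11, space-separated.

1 3 4 4 5 6 7 7 9 9 10 11

C = [2/67, 7/67, 9/67, 14/67, 21/67, 28/67, 36/67, 44/67, 47/67, 56/67, 61/67, 1]
j=0: u_0=11/180 ∈ [2/67, 7/67) → index 1
j=1: u_1=13/90 ∈ [9/67, 14/67) → index 3
j=2: u_2=41/180 ∈ [14/67, 21/67) → index 4
j=3: u_3=14/45 ∈ [14/67, 21/67) → index 4
j=4: u_4=71/180 ∈ [21/67, 28/67) → index 5
j=5: u_5=43/90 ∈ [28/67, 36/67) → index 6
j=6: u_6=101/180 ∈ [36/67, 44/67) → index 7
j=7: u_7=29/45 ∈ [36/67, 44/67) → index 7
j=8: u_8=131/180 ∈ [47/67, 56/67) → index 9
j=9: u_9=73/90 ∈ [47/67, 56/67) → index 9
j=10: u_10=161/180 ∈ [56/67, 61/67) → index 10
j=11: u_11=44/45 ∈ [61/67, 1) → index 11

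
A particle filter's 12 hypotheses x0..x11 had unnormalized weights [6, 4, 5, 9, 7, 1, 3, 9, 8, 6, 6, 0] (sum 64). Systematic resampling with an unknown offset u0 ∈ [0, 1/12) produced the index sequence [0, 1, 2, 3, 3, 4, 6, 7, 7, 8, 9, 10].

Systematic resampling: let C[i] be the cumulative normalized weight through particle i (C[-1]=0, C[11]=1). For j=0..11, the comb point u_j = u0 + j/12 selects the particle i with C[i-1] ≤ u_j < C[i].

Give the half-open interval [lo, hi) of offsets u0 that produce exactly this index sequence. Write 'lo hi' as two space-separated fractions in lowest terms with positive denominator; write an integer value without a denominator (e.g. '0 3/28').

C = [3/32, 5/32, 15/64, 3/8, 31/64, 1/2, 35/64, 11/16, 13/16, 29/32, 1, 1]
j=0 picked index 0: u0 ∈ [0, 3/32)
j=1 picked index 1: u0 ∈ [1/96, 7/96)
j=2 picked index 2: u0 ∈ [-1/96, 13/192)
j=3 picked index 3: u0 ∈ [-1/64, 1/8)
j=4 picked index 3: u0 ∈ [-19/192, 1/24)
j=5 picked index 4: u0 ∈ [-1/24, 13/192)
j=6 picked index 6: u0 ∈ [0, 3/64)
j=7 picked index 7: u0 ∈ [-7/192, 5/48)
j=8 picked index 7: u0 ∈ [-23/192, 1/48)
j=9 picked index 8: u0 ∈ [-1/16, 1/16)
j=10 picked index 9: u0 ∈ [-1/48, 7/96)
j=11 picked index 10: u0 ∈ [-1/96, 1/12)
intersection: [1/96, 1/48)

1/96 1/48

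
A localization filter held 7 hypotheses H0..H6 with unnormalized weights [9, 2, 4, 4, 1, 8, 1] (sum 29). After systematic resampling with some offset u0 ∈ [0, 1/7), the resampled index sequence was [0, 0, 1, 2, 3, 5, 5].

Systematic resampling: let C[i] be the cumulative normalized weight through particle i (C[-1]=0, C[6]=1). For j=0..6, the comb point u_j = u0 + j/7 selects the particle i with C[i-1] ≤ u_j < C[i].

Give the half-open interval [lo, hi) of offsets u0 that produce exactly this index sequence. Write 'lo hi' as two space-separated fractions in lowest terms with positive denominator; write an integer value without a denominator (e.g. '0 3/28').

5/203 17/203

C = [9/29, 11/29, 15/29, 19/29, 20/29, 28/29, 1]
j=0 picked index 0: u0 ∈ [0, 9/29)
j=1 picked index 0: u0 ∈ [-1/7, 34/203)
j=2 picked index 1: u0 ∈ [5/203, 19/203)
j=3 picked index 2: u0 ∈ [-10/203, 18/203)
j=4 picked index 3: u0 ∈ [-11/203, 17/203)
j=5 picked index 5: u0 ∈ [-5/203, 51/203)
j=6 picked index 5: u0 ∈ [-34/203, 22/203)
intersection: [5/203, 17/203)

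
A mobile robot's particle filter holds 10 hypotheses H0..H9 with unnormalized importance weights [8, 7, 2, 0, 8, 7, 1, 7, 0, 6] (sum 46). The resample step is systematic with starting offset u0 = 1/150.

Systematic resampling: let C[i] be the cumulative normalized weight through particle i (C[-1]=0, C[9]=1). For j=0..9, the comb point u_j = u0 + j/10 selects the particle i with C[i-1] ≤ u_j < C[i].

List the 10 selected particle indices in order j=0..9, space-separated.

0 0 1 1 4 4 5 6 7 9

C = [4/23, 15/46, 17/46, 17/46, 25/46, 16/23, 33/46, 20/23, 20/23, 1]
j=0: u_0=1/150 ∈ [0, 4/23) → index 0
j=1: u_1=8/75 ∈ [0, 4/23) → index 0
j=2: u_2=31/150 ∈ [4/23, 15/46) → index 1
j=3: u_3=23/75 ∈ [4/23, 15/46) → index 1
j=4: u_4=61/150 ∈ [17/46, 25/46) → index 4
j=5: u_5=38/75 ∈ [17/46, 25/46) → index 4
j=6: u_6=91/150 ∈ [25/46, 16/23) → index 5
j=7: u_7=53/75 ∈ [16/23, 33/46) → index 6
j=8: u_8=121/150 ∈ [33/46, 20/23) → index 7
j=9: u_9=68/75 ∈ [20/23, 1) → index 9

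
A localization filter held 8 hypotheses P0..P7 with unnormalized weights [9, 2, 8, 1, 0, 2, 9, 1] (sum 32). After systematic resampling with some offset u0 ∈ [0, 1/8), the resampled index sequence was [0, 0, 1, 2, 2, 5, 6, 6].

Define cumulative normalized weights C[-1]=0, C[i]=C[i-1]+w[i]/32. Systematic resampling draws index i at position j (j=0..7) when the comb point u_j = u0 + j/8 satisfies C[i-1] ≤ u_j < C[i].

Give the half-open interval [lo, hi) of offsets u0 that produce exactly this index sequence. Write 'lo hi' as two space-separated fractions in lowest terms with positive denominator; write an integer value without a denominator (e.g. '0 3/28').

C = [9/32, 11/32, 19/32, 5/8, 5/8, 11/16, 31/32, 1]
j=0 picked index 0: u0 ∈ [0, 9/32)
j=1 picked index 0: u0 ∈ [-1/8, 5/32)
j=2 picked index 1: u0 ∈ [1/32, 3/32)
j=3 picked index 2: u0 ∈ [-1/32, 7/32)
j=4 picked index 2: u0 ∈ [-5/32, 3/32)
j=5 picked index 5: u0 ∈ [0, 1/16)
j=6 picked index 6: u0 ∈ [-1/16, 7/32)
j=7 picked index 6: u0 ∈ [-3/16, 3/32)
intersection: [1/32, 1/16)

1/32 1/16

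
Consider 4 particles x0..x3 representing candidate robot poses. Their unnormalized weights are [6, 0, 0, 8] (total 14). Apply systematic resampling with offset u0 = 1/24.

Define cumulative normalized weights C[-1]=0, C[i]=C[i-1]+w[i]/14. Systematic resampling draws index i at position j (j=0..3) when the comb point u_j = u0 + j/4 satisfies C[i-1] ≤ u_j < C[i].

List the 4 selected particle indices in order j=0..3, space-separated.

C = [3/7, 3/7, 3/7, 1]
j=0: u_0=1/24 ∈ [0, 3/7) → index 0
j=1: u_1=7/24 ∈ [0, 3/7) → index 0
j=2: u_2=13/24 ∈ [3/7, 1) → index 3
j=3: u_3=19/24 ∈ [3/7, 1) → index 3

0 0 3 3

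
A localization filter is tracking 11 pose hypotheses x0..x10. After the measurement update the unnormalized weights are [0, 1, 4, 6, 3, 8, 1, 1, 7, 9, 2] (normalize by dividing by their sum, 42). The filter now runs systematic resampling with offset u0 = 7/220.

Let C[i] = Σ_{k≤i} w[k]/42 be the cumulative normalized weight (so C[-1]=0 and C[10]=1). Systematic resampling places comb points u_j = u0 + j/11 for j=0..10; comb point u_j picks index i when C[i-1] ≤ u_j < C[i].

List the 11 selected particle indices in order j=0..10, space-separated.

2 3 3 4 5 5 8 8 9 9 9

C = [0, 1/42, 5/42, 11/42, 1/3, 11/21, 23/42, 4/7, 31/42, 20/21, 1]
j=0: u_0=7/220 ∈ [1/42, 5/42) → index 2
j=1: u_1=27/220 ∈ [5/42, 11/42) → index 3
j=2: u_2=47/220 ∈ [5/42, 11/42) → index 3
j=3: u_3=67/220 ∈ [11/42, 1/3) → index 4
j=4: u_4=87/220 ∈ [1/3, 11/21) → index 5
j=5: u_5=107/220 ∈ [1/3, 11/21) → index 5
j=6: u_6=127/220 ∈ [4/7, 31/42) → index 8
j=7: u_7=147/220 ∈ [4/7, 31/42) → index 8
j=8: u_8=167/220 ∈ [31/42, 20/21) → index 9
j=9: u_9=17/20 ∈ [31/42, 20/21) → index 9
j=10: u_10=207/220 ∈ [31/42, 20/21) → index 9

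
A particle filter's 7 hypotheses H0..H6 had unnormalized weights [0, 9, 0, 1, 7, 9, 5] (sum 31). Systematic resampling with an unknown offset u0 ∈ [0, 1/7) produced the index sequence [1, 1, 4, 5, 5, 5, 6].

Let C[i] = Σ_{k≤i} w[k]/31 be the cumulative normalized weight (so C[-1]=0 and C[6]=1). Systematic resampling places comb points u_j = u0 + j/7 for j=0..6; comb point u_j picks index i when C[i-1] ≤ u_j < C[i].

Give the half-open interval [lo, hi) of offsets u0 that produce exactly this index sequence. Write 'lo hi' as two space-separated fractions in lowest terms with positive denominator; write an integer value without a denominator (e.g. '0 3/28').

C = [0, 9/31, 9/31, 10/31, 17/31, 26/31, 1]
j=0 picked index 1: u0 ∈ [0, 9/31)
j=1 picked index 1: u0 ∈ [-1/7, 32/217)
j=2 picked index 4: u0 ∈ [8/217, 57/217)
j=3 picked index 5: u0 ∈ [26/217, 89/217)
j=4 picked index 5: u0 ∈ [-5/217, 58/217)
j=5 picked index 5: u0 ∈ [-36/217, 27/217)
j=6 picked index 6: u0 ∈ [-4/217, 1/7)
intersection: [26/217, 27/217)

26/217 27/217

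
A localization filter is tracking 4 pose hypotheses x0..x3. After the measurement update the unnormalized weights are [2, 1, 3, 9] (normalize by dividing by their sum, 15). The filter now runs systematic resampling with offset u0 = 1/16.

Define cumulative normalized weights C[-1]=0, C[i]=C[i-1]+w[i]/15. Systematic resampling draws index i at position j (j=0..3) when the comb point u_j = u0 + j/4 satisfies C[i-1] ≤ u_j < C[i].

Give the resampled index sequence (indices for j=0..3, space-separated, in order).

0 2 3 3

C = [2/15, 1/5, 2/5, 1]
j=0: u_0=1/16 ∈ [0, 2/15) → index 0
j=1: u_1=5/16 ∈ [1/5, 2/5) → index 2
j=2: u_2=9/16 ∈ [2/5, 1) → index 3
j=3: u_3=13/16 ∈ [2/5, 1) → index 3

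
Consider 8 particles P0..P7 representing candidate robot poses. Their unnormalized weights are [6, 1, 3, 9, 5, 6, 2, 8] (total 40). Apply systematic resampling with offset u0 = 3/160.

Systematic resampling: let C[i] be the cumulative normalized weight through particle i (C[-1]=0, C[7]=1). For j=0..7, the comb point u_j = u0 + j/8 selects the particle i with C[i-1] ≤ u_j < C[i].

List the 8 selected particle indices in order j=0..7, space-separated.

0 0 3 3 4 5 6 7

C = [3/20, 7/40, 1/4, 19/40, 3/5, 3/4, 4/5, 1]
j=0: u_0=3/160 ∈ [0, 3/20) → index 0
j=1: u_1=23/160 ∈ [0, 3/20) → index 0
j=2: u_2=43/160 ∈ [1/4, 19/40) → index 3
j=3: u_3=63/160 ∈ [1/4, 19/40) → index 3
j=4: u_4=83/160 ∈ [19/40, 3/5) → index 4
j=5: u_5=103/160 ∈ [3/5, 3/4) → index 5
j=6: u_6=123/160 ∈ [3/4, 4/5) → index 6
j=7: u_7=143/160 ∈ [4/5, 1) → index 7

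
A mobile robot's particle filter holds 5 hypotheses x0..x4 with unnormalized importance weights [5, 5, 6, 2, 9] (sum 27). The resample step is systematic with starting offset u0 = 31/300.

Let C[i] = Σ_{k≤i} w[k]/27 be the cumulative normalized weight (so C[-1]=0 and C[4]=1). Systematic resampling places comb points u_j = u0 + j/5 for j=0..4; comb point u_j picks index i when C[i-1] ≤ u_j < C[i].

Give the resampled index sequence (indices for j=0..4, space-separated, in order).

C = [5/27, 10/27, 16/27, 2/3, 1]
j=0: u_0=31/300 ∈ [0, 5/27) → index 0
j=1: u_1=91/300 ∈ [5/27, 10/27) → index 1
j=2: u_2=151/300 ∈ [10/27, 16/27) → index 2
j=3: u_3=211/300 ∈ [2/3, 1) → index 4
j=4: u_4=271/300 ∈ [2/3, 1) → index 4

0 1 2 4 4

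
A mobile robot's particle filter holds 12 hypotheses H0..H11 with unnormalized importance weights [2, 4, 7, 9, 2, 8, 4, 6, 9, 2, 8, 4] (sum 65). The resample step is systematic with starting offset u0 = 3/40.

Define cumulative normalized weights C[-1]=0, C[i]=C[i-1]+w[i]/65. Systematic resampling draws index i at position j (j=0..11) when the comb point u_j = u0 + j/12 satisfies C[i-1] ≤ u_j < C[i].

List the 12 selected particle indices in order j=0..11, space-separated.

1 2 3 3 5 5 7 8 8 10 10 11

C = [2/65, 6/65, 1/5, 22/65, 24/65, 32/65, 36/65, 42/65, 51/65, 53/65, 61/65, 1]
j=0: u_0=3/40 ∈ [2/65, 6/65) → index 1
j=1: u_1=19/120 ∈ [6/65, 1/5) → index 2
j=2: u_2=29/120 ∈ [1/5, 22/65) → index 3
j=3: u_3=13/40 ∈ [1/5, 22/65) → index 3
j=4: u_4=49/120 ∈ [24/65, 32/65) → index 5
j=5: u_5=59/120 ∈ [24/65, 32/65) → index 5
j=6: u_6=23/40 ∈ [36/65, 42/65) → index 7
j=7: u_7=79/120 ∈ [42/65, 51/65) → index 8
j=8: u_8=89/120 ∈ [42/65, 51/65) → index 8
j=9: u_9=33/40 ∈ [53/65, 61/65) → index 10
j=10: u_10=109/120 ∈ [53/65, 61/65) → index 10
j=11: u_11=119/120 ∈ [61/65, 1) → index 11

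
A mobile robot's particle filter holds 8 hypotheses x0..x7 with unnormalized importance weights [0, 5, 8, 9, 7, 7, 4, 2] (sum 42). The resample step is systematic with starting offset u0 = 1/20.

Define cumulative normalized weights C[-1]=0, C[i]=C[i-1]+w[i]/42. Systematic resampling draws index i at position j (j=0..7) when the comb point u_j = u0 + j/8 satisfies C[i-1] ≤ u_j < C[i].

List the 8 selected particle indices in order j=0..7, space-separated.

1 2 2 3 4 4 5 6

C = [0, 5/42, 13/42, 11/21, 29/42, 6/7, 20/21, 1]
j=0: u_0=1/20 ∈ [0, 5/42) → index 1
j=1: u_1=7/40 ∈ [5/42, 13/42) → index 2
j=2: u_2=3/10 ∈ [5/42, 13/42) → index 2
j=3: u_3=17/40 ∈ [13/42, 11/21) → index 3
j=4: u_4=11/20 ∈ [11/21, 29/42) → index 4
j=5: u_5=27/40 ∈ [11/21, 29/42) → index 4
j=6: u_6=4/5 ∈ [29/42, 6/7) → index 5
j=7: u_7=37/40 ∈ [6/7, 20/21) → index 6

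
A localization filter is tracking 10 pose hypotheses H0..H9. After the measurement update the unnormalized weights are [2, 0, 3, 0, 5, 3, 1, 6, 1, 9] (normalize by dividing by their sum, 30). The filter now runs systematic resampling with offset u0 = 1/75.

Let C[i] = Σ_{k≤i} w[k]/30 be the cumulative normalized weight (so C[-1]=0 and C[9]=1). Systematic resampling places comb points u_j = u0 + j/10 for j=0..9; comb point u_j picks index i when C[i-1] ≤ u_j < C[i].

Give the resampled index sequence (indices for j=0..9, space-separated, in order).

C = [1/15, 1/15, 1/6, 1/6, 1/3, 13/30, 7/15, 2/3, 7/10, 1]
j=0: u_0=1/75 ∈ [0, 1/15) → index 0
j=1: u_1=17/150 ∈ [1/15, 1/6) → index 2
j=2: u_2=16/75 ∈ [1/6, 1/3) → index 4
j=3: u_3=47/150 ∈ [1/6, 1/3) → index 4
j=4: u_4=31/75 ∈ [1/3, 13/30) → index 5
j=5: u_5=77/150 ∈ [7/15, 2/3) → index 7
j=6: u_6=46/75 ∈ [7/15, 2/3) → index 7
j=7: u_7=107/150 ∈ [7/10, 1) → index 9
j=8: u_8=61/75 ∈ [7/10, 1) → index 9
j=9: u_9=137/150 ∈ [7/10, 1) → index 9

0 2 4 4 5 7 7 9 9 9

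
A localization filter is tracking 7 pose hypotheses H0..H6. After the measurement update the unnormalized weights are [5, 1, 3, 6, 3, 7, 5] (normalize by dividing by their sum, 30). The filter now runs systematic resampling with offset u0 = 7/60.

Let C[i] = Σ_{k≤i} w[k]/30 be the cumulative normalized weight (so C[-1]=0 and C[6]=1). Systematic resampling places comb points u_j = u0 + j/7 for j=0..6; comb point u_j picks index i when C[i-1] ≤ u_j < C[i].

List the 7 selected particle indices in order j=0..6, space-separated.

0 2 3 4 5 5 6

C = [1/6, 1/5, 3/10, 1/2, 3/5, 5/6, 1]
j=0: u_0=7/60 ∈ [0, 1/6) → index 0
j=1: u_1=109/420 ∈ [1/5, 3/10) → index 2
j=2: u_2=169/420 ∈ [3/10, 1/2) → index 3
j=3: u_3=229/420 ∈ [1/2, 3/5) → index 4
j=4: u_4=289/420 ∈ [3/5, 5/6) → index 5
j=5: u_5=349/420 ∈ [3/5, 5/6) → index 5
j=6: u_6=409/420 ∈ [5/6, 1) → index 6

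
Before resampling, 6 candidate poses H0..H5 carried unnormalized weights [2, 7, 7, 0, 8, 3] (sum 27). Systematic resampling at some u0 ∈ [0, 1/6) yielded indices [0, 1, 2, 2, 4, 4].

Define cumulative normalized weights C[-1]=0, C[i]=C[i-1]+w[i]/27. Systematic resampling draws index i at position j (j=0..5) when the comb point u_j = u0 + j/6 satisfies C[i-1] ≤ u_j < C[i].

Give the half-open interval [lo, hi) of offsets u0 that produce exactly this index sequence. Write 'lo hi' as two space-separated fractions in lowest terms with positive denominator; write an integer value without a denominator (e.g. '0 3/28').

C = [2/27, 1/3, 16/27, 16/27, 8/9, 1]
j=0 picked index 0: u0 ∈ [0, 2/27)
j=1 picked index 1: u0 ∈ [-5/54, 1/6)
j=2 picked index 2: u0 ∈ [0, 7/27)
j=3 picked index 2: u0 ∈ [-1/6, 5/54)
j=4 picked index 4: u0 ∈ [-2/27, 2/9)
j=5 picked index 4: u0 ∈ [-13/54, 1/18)
intersection: [0, 1/18)

0 1/18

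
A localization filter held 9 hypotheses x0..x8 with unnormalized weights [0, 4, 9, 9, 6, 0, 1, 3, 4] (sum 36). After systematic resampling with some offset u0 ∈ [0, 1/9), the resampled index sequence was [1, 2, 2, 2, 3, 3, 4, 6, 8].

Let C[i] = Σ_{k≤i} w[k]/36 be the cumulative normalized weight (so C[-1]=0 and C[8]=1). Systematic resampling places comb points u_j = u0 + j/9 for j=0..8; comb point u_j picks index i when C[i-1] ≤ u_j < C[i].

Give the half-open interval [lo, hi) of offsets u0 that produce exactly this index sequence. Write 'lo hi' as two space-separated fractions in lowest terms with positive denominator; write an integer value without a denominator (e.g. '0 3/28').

0 1/36

C = [0, 1/9, 13/36, 11/18, 7/9, 7/9, 29/36, 8/9, 1]
j=0 picked index 1: u0 ∈ [0, 1/9)
j=1 picked index 2: u0 ∈ [0, 1/4)
j=2 picked index 2: u0 ∈ [-1/9, 5/36)
j=3 picked index 2: u0 ∈ [-2/9, 1/36)
j=4 picked index 3: u0 ∈ [-1/12, 1/6)
j=5 picked index 3: u0 ∈ [-7/36, 1/18)
j=6 picked index 4: u0 ∈ [-1/18, 1/9)
j=7 picked index 6: u0 ∈ [0, 1/36)
j=8 picked index 8: u0 ∈ [0, 1/9)
intersection: [0, 1/36)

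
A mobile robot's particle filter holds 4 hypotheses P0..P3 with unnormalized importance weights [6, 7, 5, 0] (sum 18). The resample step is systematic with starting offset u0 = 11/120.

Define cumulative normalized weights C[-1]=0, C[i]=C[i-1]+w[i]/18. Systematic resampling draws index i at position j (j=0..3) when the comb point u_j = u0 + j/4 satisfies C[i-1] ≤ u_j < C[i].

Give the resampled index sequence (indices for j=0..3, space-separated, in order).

0 1 1 2

C = [1/3, 13/18, 1, 1]
j=0: u_0=11/120 ∈ [0, 1/3) → index 0
j=1: u_1=41/120 ∈ [1/3, 13/18) → index 1
j=2: u_2=71/120 ∈ [1/3, 13/18) → index 1
j=3: u_3=101/120 ∈ [13/18, 1) → index 2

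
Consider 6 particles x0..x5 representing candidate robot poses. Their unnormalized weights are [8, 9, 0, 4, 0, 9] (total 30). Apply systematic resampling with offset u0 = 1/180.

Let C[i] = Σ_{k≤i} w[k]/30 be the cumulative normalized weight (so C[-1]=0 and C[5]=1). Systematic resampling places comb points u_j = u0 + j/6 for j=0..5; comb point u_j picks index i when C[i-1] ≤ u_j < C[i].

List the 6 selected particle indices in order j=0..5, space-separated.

0 0 1 1 3 5

C = [4/15, 17/30, 17/30, 7/10, 7/10, 1]
j=0: u_0=1/180 ∈ [0, 4/15) → index 0
j=1: u_1=31/180 ∈ [0, 4/15) → index 0
j=2: u_2=61/180 ∈ [4/15, 17/30) → index 1
j=3: u_3=91/180 ∈ [4/15, 17/30) → index 1
j=4: u_4=121/180 ∈ [17/30, 7/10) → index 3
j=5: u_5=151/180 ∈ [7/10, 1) → index 5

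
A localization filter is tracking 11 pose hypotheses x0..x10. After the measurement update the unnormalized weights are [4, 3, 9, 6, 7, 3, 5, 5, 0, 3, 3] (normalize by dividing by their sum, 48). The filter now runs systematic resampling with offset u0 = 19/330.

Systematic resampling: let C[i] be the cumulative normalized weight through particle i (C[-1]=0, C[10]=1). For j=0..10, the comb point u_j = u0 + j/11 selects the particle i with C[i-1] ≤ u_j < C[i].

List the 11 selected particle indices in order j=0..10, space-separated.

C = [1/12, 7/48, 1/3, 11/24, 29/48, 2/3, 37/48, 7/8, 7/8, 15/16, 1]
j=0: u_0=19/330 ∈ [0, 1/12) → index 0
j=1: u_1=49/330 ∈ [7/48, 1/3) → index 2
j=2: u_2=79/330 ∈ [7/48, 1/3) → index 2
j=3: u_3=109/330 ∈ [7/48, 1/3) → index 2
j=4: u_4=139/330 ∈ [1/3, 11/24) → index 3
j=5: u_5=169/330 ∈ [11/24, 29/48) → index 4
j=6: u_6=199/330 ∈ [11/24, 29/48) → index 4
j=7: u_7=229/330 ∈ [2/3, 37/48) → index 6
j=8: u_8=259/330 ∈ [37/48, 7/8) → index 7
j=9: u_9=289/330 ∈ [7/8, 15/16) → index 9
j=10: u_10=29/30 ∈ [15/16, 1) → index 10

0 2 2 2 3 4 4 6 7 9 10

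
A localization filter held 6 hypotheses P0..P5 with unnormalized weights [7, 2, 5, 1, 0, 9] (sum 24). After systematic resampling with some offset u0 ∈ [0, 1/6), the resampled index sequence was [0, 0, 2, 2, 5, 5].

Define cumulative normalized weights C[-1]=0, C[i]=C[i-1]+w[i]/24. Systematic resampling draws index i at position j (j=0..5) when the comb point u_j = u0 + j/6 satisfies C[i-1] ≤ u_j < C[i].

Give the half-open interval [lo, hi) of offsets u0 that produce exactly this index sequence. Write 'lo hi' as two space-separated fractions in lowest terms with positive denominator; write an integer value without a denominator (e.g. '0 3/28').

1/24 1/12

C = [7/24, 3/8, 7/12, 5/8, 5/8, 1]
j=0 picked index 0: u0 ∈ [0, 7/24)
j=1 picked index 0: u0 ∈ [-1/6, 1/8)
j=2 picked index 2: u0 ∈ [1/24, 1/4)
j=3 picked index 2: u0 ∈ [-1/8, 1/12)
j=4 picked index 5: u0 ∈ [-1/24, 1/3)
j=5 picked index 5: u0 ∈ [-5/24, 1/6)
intersection: [1/24, 1/12)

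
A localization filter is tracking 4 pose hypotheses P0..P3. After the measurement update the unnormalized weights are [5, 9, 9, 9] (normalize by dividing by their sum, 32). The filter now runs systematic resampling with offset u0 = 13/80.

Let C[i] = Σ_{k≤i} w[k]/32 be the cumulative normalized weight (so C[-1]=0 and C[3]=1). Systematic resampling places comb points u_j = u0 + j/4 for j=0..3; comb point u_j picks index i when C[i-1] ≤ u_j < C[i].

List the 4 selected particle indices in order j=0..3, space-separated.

1 1 2 3

C = [5/32, 7/16, 23/32, 1]
j=0: u_0=13/80 ∈ [5/32, 7/16) → index 1
j=1: u_1=33/80 ∈ [5/32, 7/16) → index 1
j=2: u_2=53/80 ∈ [7/16, 23/32) → index 2
j=3: u_3=73/80 ∈ [23/32, 1) → index 3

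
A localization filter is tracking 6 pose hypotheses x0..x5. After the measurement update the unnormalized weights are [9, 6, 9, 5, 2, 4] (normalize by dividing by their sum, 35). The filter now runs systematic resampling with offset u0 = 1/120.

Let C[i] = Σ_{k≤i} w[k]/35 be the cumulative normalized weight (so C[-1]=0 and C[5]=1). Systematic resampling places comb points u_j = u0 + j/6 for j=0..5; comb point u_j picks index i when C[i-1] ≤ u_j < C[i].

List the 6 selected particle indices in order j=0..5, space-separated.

C = [9/35, 3/7, 24/35, 29/35, 31/35, 1]
j=0: u_0=1/120 ∈ [0, 9/35) → index 0
j=1: u_1=7/40 ∈ [0, 9/35) → index 0
j=2: u_2=41/120 ∈ [9/35, 3/7) → index 1
j=3: u_3=61/120 ∈ [3/7, 24/35) → index 2
j=4: u_4=27/40 ∈ [3/7, 24/35) → index 2
j=5: u_5=101/120 ∈ [29/35, 31/35) → index 4

0 0 1 2 2 4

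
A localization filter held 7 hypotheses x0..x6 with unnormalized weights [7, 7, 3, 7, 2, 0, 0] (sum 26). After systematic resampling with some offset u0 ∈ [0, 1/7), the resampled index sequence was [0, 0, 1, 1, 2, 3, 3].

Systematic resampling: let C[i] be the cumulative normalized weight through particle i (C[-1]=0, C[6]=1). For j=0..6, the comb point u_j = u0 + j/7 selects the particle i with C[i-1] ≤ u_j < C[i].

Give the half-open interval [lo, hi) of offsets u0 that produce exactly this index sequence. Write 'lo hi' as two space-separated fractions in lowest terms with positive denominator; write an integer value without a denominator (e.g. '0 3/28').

C = [7/26, 7/13, 17/26, 12/13, 1, 1, 1]
j=0 picked index 0: u0 ∈ [0, 7/26)
j=1 picked index 0: u0 ∈ [-1/7, 23/182)
j=2 picked index 1: u0 ∈ [-3/182, 23/91)
j=3 picked index 1: u0 ∈ [-29/182, 10/91)
j=4 picked index 2: u0 ∈ [-3/91, 15/182)
j=5 picked index 3: u0 ∈ [-11/182, 19/91)
j=6 picked index 3: u0 ∈ [-37/182, 6/91)
intersection: [0, 6/91)

0 6/91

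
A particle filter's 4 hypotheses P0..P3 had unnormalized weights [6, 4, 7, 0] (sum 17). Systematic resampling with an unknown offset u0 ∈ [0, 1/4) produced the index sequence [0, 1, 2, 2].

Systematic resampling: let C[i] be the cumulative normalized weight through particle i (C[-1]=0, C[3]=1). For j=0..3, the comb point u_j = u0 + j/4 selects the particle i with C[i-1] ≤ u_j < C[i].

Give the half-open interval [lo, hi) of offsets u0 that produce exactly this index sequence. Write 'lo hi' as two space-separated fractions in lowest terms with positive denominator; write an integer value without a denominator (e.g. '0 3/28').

C = [6/17, 10/17, 1, 1]
j=0 picked index 0: u0 ∈ [0, 6/17)
j=1 picked index 1: u0 ∈ [7/68, 23/68)
j=2 picked index 2: u0 ∈ [3/34, 1/2)
j=3 picked index 2: u0 ∈ [-11/68, 1/4)
intersection: [7/68, 1/4)

7/68 1/4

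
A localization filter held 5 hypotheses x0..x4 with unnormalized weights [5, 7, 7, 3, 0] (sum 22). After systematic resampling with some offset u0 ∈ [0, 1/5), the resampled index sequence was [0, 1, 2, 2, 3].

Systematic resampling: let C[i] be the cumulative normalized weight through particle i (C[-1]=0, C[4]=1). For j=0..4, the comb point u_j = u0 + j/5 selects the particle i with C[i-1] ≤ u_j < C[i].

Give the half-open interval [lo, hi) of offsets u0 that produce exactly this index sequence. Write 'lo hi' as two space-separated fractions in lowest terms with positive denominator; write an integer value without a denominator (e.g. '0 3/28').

C = [5/22, 6/11, 19/22, 1, 1]
j=0 picked index 0: u0 ∈ [0, 5/22)
j=1 picked index 1: u0 ∈ [3/110, 19/55)
j=2 picked index 2: u0 ∈ [8/55, 51/110)
j=3 picked index 2: u0 ∈ [-3/55, 29/110)
j=4 picked index 3: u0 ∈ [7/110, 1/5)
intersection: [8/55, 1/5)

8/55 1/5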